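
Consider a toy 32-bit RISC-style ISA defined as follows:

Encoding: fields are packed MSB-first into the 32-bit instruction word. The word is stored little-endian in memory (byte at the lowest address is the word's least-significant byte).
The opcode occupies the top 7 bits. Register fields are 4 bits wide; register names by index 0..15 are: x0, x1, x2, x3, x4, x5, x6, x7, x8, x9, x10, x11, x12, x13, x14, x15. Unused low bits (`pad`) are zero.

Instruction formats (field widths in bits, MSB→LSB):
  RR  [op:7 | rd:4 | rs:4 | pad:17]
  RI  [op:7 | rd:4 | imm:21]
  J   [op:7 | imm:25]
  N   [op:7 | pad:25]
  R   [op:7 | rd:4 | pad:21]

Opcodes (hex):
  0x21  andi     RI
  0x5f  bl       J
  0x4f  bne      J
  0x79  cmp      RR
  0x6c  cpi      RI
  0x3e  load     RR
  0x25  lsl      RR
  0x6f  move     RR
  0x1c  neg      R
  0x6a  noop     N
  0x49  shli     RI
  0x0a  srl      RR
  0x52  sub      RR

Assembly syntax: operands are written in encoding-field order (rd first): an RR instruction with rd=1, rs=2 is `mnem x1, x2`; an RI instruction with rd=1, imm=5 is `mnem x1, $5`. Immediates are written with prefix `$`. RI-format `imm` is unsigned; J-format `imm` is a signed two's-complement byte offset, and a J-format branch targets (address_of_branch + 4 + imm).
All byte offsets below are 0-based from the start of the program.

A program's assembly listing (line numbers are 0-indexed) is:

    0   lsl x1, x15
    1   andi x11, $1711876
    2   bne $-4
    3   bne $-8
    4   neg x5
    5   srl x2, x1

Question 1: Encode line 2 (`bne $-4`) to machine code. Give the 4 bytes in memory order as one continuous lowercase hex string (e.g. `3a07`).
line 2 (bne): pack op=0x4f:7|imm=-4:25 = 0x9ffffffc; little→ fc ff ff 9f

fcffff9f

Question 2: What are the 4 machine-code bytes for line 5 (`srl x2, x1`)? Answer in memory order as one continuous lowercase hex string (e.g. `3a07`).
L5: srl op=0xa:7|rd=2:4|rs=1:4|pad=0:17 ⇒ 0x14420000 ⇒ little 00 00 42 14

00004214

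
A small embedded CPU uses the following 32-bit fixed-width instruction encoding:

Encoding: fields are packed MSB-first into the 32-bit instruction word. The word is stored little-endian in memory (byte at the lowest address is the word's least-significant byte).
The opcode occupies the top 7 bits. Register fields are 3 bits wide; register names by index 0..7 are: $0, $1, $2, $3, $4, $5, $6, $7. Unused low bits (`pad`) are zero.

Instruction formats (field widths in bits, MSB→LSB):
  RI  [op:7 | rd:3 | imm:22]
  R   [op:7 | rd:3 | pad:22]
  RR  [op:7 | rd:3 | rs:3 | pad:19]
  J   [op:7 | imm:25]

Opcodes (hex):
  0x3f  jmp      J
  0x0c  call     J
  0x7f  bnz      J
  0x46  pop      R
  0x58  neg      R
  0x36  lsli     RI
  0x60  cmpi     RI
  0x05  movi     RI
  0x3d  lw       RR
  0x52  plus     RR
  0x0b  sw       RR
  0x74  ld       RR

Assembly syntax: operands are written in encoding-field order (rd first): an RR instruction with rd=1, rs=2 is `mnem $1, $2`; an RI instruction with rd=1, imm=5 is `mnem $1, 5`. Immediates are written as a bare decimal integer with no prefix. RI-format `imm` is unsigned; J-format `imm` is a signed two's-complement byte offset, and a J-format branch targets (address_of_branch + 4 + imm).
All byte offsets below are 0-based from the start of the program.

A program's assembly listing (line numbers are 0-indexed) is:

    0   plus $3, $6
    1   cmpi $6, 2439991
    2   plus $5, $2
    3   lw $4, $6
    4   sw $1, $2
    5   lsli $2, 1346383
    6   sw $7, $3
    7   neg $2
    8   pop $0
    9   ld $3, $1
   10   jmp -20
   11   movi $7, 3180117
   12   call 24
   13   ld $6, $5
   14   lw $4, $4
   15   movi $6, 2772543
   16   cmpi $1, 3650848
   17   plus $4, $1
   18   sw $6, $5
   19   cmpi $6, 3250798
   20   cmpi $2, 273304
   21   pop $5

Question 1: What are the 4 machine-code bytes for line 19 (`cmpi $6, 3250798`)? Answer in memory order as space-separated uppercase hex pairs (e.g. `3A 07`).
6E 9A B1 C1

L19: cmpi op=0x60:7|rd=6:3|imm=3250798:22 ⇒ 0xc1b19a6e ⇒ little 6e 9a b1 c1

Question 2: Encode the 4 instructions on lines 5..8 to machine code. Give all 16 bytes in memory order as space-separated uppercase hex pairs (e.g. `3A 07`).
L5: lsli op=0x36:7|rd=2:3|imm=1346383:22 ⇒ 0x6c948b4f ⇒ little 4f 8b 94 6c
L6: sw op=0xb:7|rd=7:3|rs=3:3|pad=0:19 ⇒ 0x17d80000 ⇒ little 00 00 d8 17
L7: neg op=0x58:7|rd=2:3|pad=0:22 ⇒ 0xb0800000 ⇒ little 00 00 80 b0
L8: pop op=0x46:7|rd=0:3|pad=0:22 ⇒ 0x8c000000 ⇒ little 00 00 00 8c

4F 8B 94 6C 00 00 D8 17 00 00 80 B0 00 00 00 8C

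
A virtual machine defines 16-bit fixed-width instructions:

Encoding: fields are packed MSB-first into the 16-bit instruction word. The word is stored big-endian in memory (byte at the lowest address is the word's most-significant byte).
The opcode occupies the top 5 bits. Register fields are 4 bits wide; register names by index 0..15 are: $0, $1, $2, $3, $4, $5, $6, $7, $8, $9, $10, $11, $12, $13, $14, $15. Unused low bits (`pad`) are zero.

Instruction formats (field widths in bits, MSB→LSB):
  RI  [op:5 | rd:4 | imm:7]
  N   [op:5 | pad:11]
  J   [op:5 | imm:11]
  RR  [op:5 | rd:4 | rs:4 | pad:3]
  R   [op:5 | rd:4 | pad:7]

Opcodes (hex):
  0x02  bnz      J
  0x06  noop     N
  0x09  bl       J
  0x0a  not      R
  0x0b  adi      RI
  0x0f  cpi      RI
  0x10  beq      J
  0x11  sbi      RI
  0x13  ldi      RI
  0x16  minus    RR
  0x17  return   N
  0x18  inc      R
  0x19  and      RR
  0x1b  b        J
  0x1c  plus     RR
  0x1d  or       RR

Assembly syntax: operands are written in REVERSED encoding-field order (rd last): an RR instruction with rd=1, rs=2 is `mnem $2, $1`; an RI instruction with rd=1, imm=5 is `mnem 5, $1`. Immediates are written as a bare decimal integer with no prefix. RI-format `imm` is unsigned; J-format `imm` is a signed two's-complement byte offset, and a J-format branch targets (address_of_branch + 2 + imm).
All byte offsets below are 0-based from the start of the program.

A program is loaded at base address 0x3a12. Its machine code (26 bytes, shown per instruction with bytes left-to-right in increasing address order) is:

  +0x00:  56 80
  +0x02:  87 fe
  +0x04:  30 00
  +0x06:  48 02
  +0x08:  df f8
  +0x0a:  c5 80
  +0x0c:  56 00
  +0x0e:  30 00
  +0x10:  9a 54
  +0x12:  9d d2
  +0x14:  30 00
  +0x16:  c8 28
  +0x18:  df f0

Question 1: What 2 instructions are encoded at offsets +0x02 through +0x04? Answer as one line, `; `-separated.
beq -2; noop

+0x02: 87 fe ⇒ word 0x87fe (big)
  opcode bits[15:11]=0x10: beq/J
  [10:0] imm=2046 (s11→-2) = -2
+0x04: 30 00 ⇒ word 0x3000 (big)
  opcode bits[15:11]=0x6: noop/N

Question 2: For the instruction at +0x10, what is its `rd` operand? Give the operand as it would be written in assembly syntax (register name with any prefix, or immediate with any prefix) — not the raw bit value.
$4

+0x10: 9a 54 ⇒ word 0x9a54 (big)
  top 5b → 0x13 → ldi [RI]
  rd: (w>>7)&0xf=0x4 → $4
  imm: (w>>0)&0x7f=0x54 → 84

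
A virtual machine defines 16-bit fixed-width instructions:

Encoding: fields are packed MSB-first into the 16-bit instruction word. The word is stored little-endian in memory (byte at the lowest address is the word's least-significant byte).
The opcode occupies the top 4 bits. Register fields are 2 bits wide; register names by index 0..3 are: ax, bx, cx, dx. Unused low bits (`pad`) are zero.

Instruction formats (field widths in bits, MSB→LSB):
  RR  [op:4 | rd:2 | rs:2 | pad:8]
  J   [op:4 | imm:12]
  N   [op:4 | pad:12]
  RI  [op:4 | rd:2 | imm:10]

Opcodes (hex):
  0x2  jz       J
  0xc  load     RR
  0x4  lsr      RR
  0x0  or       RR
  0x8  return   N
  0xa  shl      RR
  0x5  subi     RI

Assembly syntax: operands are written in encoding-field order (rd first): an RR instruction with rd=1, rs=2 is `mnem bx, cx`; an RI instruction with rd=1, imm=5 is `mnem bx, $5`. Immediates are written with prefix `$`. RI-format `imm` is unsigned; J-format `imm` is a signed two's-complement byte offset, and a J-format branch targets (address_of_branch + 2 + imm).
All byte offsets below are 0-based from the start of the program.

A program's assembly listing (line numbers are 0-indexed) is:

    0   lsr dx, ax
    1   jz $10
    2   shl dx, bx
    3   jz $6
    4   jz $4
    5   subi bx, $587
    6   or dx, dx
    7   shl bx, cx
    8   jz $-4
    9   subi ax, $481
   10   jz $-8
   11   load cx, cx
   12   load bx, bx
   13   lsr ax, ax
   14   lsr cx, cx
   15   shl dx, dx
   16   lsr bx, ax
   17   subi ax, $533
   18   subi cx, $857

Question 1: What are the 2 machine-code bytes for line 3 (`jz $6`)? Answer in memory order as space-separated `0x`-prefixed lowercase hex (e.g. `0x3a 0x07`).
3. jz fields op=0x2:4|imm=6:12 → word 2006h → 06 20

0x06 0x20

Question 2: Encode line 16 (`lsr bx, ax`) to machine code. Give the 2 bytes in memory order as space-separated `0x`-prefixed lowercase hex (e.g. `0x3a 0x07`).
line 16 (lsr): pack op=0x4:4|rd=1:2|rs=0:2|pad=0:8 = 0x4400; little→ 00 44

0x00 0x44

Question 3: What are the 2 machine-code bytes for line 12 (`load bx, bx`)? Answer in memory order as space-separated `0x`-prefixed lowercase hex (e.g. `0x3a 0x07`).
L12: load op=0xc:4|rd=1:2|rs=1:2|pad=0:8 ⇒ 0xc500 ⇒ little 00 c5

0x00 0xc5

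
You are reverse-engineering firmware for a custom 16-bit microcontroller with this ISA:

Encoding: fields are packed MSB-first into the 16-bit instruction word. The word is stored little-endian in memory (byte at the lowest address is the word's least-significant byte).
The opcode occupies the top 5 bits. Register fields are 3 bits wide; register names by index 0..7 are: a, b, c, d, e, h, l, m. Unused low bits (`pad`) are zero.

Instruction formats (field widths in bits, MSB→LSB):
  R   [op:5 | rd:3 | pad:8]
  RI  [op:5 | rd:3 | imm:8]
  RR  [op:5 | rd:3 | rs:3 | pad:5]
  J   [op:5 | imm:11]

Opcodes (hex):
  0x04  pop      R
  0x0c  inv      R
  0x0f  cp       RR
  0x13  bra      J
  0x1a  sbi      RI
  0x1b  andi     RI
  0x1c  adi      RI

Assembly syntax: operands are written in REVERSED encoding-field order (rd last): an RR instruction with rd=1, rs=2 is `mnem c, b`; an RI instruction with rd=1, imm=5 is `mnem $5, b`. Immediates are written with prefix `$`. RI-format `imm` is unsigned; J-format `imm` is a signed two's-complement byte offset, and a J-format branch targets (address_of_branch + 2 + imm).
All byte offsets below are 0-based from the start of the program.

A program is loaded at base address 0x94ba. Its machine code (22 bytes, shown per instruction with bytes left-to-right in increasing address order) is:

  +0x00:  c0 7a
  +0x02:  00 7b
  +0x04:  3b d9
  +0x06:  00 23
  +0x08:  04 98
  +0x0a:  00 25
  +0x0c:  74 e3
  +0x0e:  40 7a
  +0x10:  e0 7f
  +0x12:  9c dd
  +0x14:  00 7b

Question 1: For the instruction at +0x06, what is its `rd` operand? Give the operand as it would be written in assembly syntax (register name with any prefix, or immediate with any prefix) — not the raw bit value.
d

[06] 00 23 → 0x2300
  opcode bits[15:11]=0x4: pop/R
  rd@[10:8]=0x3 ⇒ d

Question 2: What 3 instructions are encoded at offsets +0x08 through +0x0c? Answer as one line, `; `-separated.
+0x08: 04 98 ⇒ word 0x9804 (little)
  top 5b → 0x13 → bra [J]
  imm: (w>>0)&0x7ff=0x4 → $4
+0x0a: 00 25 ⇒ word 0x2500 (little)
  top 5b → 0x4 → pop [R]
  rd: (w>>8)&0x7=0x5 → h
+0x0c: 74 e3 ⇒ word 0xe374 (little)
  top 5b → 0x1c → adi [RI]
  rd: (w>>8)&0x7=0x3 → d
  imm: (w>>0)&0xff=0x74 → $116

bra $4; pop h; adi $116, d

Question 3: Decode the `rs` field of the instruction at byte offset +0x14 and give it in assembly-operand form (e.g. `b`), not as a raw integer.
[14] 00 7b → 0x7b00
  top 5b → 0xf → cp [RR]
  rd@[10:8]=0x3 ⇒ d
  rs@[7:5]=0x0 ⇒ a

a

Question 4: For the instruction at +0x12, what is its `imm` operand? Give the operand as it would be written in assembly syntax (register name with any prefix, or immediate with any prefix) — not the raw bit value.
$156

[12] 9c dd → 0xdd9c
  top 5b → 0x1b → andi [RI]
  rd: (w>>8)&0x7=0x5 → h
  imm: (w>>0)&0xff=0x9c → $156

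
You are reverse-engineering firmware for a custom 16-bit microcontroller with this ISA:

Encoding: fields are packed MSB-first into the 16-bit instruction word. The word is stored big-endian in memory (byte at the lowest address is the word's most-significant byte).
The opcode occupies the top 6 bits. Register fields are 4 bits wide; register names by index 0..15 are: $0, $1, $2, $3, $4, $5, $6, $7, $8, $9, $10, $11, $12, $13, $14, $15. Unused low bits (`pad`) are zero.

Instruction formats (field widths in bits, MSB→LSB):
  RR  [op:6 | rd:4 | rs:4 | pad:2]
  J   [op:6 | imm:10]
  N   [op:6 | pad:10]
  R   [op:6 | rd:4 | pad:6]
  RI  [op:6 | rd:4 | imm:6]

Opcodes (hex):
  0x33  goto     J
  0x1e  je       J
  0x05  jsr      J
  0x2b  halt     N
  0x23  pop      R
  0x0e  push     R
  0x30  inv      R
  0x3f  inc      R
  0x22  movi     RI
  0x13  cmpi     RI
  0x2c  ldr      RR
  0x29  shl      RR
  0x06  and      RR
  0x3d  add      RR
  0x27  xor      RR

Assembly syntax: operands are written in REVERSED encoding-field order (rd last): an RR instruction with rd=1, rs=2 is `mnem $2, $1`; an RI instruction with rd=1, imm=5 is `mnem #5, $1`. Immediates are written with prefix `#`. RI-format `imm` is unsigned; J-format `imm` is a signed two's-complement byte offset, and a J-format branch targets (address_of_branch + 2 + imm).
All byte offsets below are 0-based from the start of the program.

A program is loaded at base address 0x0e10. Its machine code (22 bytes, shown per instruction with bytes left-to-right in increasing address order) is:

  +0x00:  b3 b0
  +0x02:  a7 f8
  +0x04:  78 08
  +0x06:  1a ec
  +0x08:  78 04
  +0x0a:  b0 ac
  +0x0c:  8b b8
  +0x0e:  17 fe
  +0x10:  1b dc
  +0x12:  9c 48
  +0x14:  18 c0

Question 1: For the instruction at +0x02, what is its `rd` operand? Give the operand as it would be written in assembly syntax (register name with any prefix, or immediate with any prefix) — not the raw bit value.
@+02  big-endian(a7 f8) = 0xa7f8
  op=0xa7f8>>10=0x29 ⇒ shl (RR)
  [9:6] rd=15 = $15
  [5:2] rs=14 = $14

$15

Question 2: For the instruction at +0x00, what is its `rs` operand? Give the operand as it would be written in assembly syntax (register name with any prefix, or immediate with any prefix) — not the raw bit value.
off 0x00: read b3 b0 as big → 0xb3b0
  op=0xb3b0>>10=0x2c ⇒ ldr (RR)
  [9:6] rd=14 = $14
  [5:2] rs=12 = $12

$12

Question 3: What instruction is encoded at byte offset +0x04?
+0x04: 78 08 ⇒ word 0x7808 (big)
  top 6b → 0x1e → je [J]
  [9:0] imm=8 = #8

je #8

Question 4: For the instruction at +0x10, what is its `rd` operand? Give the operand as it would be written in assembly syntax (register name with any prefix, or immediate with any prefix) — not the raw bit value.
$15

[10] 1b dc → 0x1bdc
  opcode bits[15:10]=0x6: and/RR
  [9:6] rd=15 = $15
  [5:2] rs=7 = $7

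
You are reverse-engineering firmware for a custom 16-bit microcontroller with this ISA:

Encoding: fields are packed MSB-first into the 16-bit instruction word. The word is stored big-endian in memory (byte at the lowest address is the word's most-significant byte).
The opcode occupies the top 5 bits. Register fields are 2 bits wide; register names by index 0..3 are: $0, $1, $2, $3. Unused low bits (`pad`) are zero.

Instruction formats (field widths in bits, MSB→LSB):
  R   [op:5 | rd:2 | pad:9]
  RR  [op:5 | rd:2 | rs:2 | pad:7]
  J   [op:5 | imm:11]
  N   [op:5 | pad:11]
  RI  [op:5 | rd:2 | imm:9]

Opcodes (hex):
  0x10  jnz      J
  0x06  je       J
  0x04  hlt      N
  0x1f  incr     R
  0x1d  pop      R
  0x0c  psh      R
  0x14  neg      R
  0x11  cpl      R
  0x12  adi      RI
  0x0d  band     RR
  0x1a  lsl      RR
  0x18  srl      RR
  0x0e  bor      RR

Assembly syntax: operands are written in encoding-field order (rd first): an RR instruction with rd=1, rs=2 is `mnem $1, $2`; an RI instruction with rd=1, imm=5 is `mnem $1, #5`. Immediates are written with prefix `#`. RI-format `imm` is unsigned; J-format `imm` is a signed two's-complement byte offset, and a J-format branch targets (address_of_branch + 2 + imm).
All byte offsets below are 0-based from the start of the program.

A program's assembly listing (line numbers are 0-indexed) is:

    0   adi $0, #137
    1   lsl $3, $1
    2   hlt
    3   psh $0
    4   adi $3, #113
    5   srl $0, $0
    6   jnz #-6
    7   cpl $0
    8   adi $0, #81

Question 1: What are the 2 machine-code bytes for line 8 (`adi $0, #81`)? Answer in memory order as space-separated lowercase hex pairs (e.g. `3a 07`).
90 51

line 8 (adi): pack op=0x12:5|rd=0:2|imm=81:9 = 0x9051; big→ 90 51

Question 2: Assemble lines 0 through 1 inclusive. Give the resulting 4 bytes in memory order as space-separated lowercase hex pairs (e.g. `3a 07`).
90 89 d6 80

line 0 (adi): pack op=0x12:5|rd=0:2|imm=137:9 = 0x9089; big→ 90 89
line 1 (lsl): pack op=0x1a:5|rd=3:2|rs=1:2|pad=0:7 = 0xd680; big→ d6 80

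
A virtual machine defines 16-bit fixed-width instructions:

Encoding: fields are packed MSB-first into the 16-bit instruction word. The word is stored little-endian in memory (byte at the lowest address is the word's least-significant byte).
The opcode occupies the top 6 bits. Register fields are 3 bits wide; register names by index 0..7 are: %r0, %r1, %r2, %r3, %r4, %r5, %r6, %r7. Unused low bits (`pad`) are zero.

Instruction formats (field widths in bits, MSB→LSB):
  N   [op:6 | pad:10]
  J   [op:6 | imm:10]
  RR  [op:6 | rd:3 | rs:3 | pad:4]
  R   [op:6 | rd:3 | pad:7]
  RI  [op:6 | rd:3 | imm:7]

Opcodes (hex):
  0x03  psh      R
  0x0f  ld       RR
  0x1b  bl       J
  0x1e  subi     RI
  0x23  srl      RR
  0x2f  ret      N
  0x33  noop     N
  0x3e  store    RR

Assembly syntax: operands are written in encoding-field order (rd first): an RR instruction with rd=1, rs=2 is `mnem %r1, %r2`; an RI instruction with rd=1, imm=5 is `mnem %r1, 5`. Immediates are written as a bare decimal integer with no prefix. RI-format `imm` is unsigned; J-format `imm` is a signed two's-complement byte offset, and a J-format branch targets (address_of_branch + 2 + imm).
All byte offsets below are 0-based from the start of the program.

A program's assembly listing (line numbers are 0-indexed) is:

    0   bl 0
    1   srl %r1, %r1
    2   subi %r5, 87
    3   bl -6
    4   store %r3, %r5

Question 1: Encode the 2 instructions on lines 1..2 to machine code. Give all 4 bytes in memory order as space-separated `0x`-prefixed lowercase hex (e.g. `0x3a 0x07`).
0x90 0x8c 0xd7 0x7a

1. srl fields op=0x23:6|rd=1:3|rs=1:3|pad=0:4 → word 8c90h → 90 8c
2. subi fields op=0x1e:6|rd=5:3|imm=87:7 → word 7ad7h → d7 7a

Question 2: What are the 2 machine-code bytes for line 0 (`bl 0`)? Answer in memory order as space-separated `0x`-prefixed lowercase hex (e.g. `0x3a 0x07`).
0x00 0x6c

L0: bl op=0x1b:6|imm=0:10 ⇒ 0x6c00 ⇒ little 00 6c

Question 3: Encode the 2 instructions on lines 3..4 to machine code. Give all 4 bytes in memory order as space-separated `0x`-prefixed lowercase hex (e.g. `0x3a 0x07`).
0xfa 0x6f 0xd0 0xf9

L3: bl op=0x1b:6|imm=-6:10 ⇒ 0x6ffa ⇒ little fa 6f
L4: store op=0x3e:6|rd=3:3|rs=5:3|pad=0:4 ⇒ 0xf9d0 ⇒ little d0 f9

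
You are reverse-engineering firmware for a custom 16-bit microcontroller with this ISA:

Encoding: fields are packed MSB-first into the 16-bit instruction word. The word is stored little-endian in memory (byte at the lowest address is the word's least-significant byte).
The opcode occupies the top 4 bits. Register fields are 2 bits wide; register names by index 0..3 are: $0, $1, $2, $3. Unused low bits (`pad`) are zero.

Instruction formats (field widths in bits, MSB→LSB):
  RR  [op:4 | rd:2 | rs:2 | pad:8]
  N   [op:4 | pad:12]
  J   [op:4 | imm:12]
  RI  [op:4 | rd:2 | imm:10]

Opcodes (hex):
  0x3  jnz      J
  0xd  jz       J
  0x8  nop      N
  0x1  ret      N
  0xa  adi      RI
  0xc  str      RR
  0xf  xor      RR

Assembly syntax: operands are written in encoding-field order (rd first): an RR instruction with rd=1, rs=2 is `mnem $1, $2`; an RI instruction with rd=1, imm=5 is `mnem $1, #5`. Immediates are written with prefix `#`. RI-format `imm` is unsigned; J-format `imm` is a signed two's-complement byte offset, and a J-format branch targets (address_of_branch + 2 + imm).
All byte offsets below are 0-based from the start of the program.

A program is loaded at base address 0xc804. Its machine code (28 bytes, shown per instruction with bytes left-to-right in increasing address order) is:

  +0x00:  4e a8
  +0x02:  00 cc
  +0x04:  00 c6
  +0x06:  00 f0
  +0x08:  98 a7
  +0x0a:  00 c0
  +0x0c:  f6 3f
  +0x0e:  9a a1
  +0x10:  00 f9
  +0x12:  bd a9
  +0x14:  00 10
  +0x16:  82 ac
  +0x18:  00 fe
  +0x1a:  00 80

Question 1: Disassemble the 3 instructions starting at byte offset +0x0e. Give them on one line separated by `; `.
+0x0e: 9a a1 ⇒ word 0xa19a (little)
  top 4b → 0xa → adi [RI]
  [11:10] rd=0 = $0
  [9:0] imm=410 = #410
+0x10: 00 f9 ⇒ word 0xf900 (little)
  top 4b → 0xf → xor [RR]
  [11:10] rd=2 = $2
  [9:8] rs=1 = $1
+0x12: bd a9 ⇒ word 0xa9bd (little)
  top 4b → 0xa → adi [RI]
  [11:10] rd=2 = $2
  [9:0] imm=445 = #445

adi $0, #410; xor $2, $1; adi $2, #445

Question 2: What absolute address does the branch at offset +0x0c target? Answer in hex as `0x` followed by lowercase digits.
0xc808

+0x0c: f6 3f ⇒ word 0x3ff6 (little)
  opcode bits[15:12]=0x3: jnz/J
  imm: (w>>0)&0xfff=0xff6 (s12→-10) → #-10
  target = base 0xc804 + off 0x0c + 2 + imm -10 = 0xc808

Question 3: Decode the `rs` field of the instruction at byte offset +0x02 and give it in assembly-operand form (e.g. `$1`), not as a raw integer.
+0x02: 00 cc ⇒ word 0xcc00 (little)
  opcode bits[15:12]=0xc: str/RR
  [11:10] rd=3 = $3
  [9:8] rs=0 = $0

$0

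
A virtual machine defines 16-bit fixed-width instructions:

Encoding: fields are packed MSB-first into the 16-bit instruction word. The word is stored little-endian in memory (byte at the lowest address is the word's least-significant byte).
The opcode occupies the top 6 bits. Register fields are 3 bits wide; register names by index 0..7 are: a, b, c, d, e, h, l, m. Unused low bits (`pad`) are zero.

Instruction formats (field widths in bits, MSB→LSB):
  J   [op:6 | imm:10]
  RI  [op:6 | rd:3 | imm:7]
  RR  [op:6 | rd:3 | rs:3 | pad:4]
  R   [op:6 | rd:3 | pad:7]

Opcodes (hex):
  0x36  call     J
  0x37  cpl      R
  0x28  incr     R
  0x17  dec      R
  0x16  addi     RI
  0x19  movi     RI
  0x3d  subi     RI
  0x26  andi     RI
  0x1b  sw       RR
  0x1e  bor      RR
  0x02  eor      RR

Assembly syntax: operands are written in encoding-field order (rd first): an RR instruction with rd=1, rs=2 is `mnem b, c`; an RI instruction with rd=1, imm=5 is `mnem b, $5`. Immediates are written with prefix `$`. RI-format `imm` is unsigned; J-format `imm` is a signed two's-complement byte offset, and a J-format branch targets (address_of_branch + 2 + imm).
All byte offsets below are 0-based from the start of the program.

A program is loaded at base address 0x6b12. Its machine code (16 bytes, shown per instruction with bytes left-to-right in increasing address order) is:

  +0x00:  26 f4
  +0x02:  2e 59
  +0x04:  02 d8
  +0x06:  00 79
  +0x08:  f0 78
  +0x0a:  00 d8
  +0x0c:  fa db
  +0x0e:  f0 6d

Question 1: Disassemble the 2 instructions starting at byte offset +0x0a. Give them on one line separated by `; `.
call $0; call $-6

[0a] 00 d8 → 0xd800
  opcode bits[15:10]=0x36: call/J
  [9:0] imm=0 = $0
[0c] fa db → 0xdbfa
  opcode bits[15:10]=0x36: call/J
  [9:0] imm=1018 (s10→-6) = $-6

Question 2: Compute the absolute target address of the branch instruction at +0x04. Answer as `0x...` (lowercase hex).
[04] 02 d8 → 0xd802
  top 6b → 0x36 → call [J]
  imm@[9:0]=0x2 ⇒ $2
  target = base 0x6b12 + off 0x04 + 2 + imm 2 = 0x6b1a

0x6b1a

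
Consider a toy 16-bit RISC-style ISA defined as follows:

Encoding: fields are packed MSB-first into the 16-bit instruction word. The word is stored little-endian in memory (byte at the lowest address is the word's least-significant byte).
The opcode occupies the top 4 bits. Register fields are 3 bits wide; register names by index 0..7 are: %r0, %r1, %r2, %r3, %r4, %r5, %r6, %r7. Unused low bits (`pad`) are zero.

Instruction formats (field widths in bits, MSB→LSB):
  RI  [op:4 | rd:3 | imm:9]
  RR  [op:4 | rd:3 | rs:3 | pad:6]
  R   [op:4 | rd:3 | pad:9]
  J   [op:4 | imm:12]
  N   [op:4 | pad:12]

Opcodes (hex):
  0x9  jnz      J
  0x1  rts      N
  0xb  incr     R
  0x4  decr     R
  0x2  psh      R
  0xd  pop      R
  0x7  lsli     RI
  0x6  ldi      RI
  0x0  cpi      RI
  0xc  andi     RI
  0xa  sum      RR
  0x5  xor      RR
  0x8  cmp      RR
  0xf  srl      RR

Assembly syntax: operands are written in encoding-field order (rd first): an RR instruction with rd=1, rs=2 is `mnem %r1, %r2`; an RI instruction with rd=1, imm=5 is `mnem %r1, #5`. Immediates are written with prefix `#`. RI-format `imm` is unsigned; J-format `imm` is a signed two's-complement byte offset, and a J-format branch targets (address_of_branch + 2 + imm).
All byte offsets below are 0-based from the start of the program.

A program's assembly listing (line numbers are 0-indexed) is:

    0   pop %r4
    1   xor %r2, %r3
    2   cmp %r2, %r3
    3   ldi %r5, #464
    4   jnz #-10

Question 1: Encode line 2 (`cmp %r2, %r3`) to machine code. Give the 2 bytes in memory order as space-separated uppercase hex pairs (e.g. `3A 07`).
C0 84

L2: cmp op=0x8:4|rd=2:3|rs=3:3|pad=0:6 ⇒ 0x84c0 ⇒ little c0 84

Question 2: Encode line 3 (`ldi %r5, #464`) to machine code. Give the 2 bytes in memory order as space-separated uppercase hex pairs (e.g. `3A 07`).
line 3 (ldi): pack op=0x6:4|rd=5:3|imm=464:9 = 0x6bd0; little→ d0 6b

D0 6B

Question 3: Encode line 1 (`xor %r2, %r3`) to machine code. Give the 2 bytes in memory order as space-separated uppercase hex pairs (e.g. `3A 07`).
line 1 (xor): pack op=0x5:4|rd=2:3|rs=3:3|pad=0:6 = 0x54c0; little→ c0 54

C0 54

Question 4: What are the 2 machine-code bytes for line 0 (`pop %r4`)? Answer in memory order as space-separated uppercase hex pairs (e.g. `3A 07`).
0. pop fields op=0xd:4|rd=4:3|pad=0:9 → word d800h → 00 d8

00 D8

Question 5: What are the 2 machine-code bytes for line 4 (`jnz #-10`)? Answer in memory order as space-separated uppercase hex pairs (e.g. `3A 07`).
L4: jnz op=0x9:4|imm=-10:12 ⇒ 0x9ff6 ⇒ little f6 9f

F6 9F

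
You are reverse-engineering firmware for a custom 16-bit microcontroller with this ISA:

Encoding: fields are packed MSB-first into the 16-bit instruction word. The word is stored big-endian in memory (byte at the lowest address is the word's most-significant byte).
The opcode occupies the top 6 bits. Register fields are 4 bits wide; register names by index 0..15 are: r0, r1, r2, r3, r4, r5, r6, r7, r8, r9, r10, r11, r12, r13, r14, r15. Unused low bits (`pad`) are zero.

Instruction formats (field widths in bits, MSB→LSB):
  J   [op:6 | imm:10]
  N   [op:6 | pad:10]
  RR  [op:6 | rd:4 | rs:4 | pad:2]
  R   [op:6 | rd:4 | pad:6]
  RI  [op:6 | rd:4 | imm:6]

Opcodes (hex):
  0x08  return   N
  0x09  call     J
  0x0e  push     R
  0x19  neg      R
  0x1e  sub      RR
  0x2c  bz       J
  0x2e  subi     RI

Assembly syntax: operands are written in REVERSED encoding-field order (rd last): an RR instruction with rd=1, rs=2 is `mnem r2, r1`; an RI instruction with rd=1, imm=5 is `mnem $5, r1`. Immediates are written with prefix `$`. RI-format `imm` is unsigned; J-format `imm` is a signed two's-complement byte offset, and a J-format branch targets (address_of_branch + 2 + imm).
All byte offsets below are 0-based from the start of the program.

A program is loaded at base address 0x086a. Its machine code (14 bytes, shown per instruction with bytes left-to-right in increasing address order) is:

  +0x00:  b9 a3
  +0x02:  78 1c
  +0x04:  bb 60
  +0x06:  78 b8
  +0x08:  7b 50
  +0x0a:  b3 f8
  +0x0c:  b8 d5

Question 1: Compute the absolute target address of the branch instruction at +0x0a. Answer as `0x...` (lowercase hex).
0x086e

@+0a  big-endian(b3 f8) = 0xb3f8
  opcode bits[15:10]=0x2c: bz/J
  [9:0] imm=1016 (s10→-8) = $-8
  target = base 0x086a + off 0x0a + 2 + imm -8 = 0x086e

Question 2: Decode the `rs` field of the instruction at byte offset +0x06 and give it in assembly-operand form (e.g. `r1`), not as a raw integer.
[06] 78 b8 → 0x78b8
  top 6b → 0x1e → sub [RR]
  [9:6] rd=2 = r2
  [5:2] rs=14 = r14

r14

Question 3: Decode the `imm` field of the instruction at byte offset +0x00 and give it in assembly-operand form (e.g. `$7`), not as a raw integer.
[00] b9 a3 → 0xb9a3
  op=0xb9a3>>10=0x2e ⇒ subi (RI)
  [9:6] rd=6 = r6
  [5:0] imm=35 = $35

$35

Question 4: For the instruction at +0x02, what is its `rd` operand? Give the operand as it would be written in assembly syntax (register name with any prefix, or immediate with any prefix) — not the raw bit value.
r0

+0x02: 78 1c ⇒ word 0x781c (big)
  top 6b → 0x1e → sub [RR]
  [9:6] rd=0 = r0
  [5:2] rs=7 = r7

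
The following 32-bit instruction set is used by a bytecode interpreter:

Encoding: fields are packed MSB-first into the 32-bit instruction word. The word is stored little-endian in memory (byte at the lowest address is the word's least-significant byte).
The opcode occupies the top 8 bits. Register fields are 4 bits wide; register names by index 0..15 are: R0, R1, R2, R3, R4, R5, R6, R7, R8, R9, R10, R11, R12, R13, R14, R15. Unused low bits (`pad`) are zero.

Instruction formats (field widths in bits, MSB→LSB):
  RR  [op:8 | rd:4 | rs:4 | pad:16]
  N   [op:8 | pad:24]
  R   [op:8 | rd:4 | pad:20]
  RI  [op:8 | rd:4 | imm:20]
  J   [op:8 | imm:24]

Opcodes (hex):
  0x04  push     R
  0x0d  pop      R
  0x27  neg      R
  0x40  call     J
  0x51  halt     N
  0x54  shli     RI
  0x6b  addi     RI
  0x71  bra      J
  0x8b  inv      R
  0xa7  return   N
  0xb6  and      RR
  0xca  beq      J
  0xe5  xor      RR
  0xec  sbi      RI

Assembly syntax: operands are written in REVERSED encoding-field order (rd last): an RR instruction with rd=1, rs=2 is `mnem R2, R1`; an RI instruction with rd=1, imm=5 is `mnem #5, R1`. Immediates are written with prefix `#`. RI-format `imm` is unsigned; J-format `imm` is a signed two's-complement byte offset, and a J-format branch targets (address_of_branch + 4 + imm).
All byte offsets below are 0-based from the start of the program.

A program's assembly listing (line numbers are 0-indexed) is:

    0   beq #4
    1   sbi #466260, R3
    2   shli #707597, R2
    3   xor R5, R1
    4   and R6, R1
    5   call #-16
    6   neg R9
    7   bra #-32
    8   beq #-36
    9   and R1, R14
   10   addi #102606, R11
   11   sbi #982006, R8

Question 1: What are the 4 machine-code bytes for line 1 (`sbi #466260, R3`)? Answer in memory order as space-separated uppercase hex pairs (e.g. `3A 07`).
1. sbi fields op=0xec:8|rd=3:4|imm=466260:20 → word ec371d54h → 54 1d 37 ec

54 1D 37 EC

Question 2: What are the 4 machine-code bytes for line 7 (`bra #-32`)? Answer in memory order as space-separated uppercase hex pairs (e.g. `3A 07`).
E0 FF FF 71

L7: bra op=0x71:8|imm=-32:24 ⇒ 0x71ffffe0 ⇒ little e0 ff ff 71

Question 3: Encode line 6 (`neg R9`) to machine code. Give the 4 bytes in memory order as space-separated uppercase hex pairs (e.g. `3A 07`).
6. neg fields op=0x27:8|rd=9:4|pad=0:20 → word 27900000h → 00 00 90 27

00 00 90 27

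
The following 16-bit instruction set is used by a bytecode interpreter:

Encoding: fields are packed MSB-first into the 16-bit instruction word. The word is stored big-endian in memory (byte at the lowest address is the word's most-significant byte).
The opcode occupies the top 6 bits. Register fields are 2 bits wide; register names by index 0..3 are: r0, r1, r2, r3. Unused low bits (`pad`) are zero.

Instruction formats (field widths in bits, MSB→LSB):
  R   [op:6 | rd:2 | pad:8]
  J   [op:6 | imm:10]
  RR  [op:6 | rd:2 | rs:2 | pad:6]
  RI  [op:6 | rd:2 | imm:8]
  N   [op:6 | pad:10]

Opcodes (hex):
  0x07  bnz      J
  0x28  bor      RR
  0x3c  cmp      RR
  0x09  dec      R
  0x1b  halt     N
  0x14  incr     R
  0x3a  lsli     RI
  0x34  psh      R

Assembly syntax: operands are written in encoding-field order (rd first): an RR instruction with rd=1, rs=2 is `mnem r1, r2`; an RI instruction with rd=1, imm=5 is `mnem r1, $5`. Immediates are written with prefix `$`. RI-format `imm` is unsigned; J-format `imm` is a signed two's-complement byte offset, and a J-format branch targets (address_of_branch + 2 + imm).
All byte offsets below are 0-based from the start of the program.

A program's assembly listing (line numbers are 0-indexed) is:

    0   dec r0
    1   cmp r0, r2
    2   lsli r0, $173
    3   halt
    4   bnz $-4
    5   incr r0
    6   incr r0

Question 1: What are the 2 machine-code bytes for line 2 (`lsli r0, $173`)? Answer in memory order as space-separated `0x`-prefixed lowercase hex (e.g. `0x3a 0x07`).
0xe8 0xad

L2: lsli op=0x3a:6|rd=0:2|imm=173:8 ⇒ 0xe8ad ⇒ big e8 ad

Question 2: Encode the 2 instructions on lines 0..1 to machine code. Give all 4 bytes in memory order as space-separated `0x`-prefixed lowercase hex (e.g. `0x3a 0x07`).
line 0 (dec): pack op=0x9:6|rd=0:2|pad=0:8 = 0x2400; big→ 24 00
line 1 (cmp): pack op=0x3c:6|rd=0:2|rs=2:2|pad=0:6 = 0xf080; big→ f0 80

0x24 0x00 0xf0 0x80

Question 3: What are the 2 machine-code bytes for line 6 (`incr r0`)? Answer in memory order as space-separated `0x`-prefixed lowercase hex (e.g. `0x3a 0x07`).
0x50 0x00

6. incr fields op=0x14:6|rd=0:2|pad=0:8 → word 5000h → 50 00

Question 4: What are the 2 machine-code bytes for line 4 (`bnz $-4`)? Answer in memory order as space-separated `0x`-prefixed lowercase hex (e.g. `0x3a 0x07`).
0x1f 0xfc

L4: bnz op=0x7:6|imm=-4:10 ⇒ 0x1ffc ⇒ big 1f fc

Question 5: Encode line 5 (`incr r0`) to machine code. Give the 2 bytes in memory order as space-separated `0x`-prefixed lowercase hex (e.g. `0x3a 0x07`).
line 5 (incr): pack op=0x14:6|rd=0:2|pad=0:8 = 0x5000; big→ 50 00

0x50 0x00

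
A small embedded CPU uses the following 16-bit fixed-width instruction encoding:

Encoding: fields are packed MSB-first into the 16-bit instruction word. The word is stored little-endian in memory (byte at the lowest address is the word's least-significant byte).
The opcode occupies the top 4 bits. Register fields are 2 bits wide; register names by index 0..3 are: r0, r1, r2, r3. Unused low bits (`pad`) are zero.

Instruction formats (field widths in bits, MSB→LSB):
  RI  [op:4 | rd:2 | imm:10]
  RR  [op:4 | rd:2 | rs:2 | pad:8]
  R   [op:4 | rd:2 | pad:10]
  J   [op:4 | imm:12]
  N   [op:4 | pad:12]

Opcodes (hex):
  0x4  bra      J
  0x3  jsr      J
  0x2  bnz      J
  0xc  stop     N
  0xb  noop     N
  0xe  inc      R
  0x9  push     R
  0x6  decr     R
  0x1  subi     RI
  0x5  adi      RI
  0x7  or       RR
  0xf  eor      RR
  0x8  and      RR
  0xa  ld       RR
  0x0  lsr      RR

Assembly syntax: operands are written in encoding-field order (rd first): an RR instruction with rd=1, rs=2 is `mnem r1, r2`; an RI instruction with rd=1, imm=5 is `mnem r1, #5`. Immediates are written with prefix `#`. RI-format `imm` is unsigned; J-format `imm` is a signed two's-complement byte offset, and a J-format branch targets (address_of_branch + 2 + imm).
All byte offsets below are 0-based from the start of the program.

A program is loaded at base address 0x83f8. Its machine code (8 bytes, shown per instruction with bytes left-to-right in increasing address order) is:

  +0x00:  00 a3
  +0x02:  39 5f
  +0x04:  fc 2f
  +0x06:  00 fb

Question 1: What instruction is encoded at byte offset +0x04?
bnz #-4

+0x04: fc 2f ⇒ word 0x2ffc (little)
  top 4b → 0x2 → bnz [J]
  imm@[11:0]=0xffc (s12→-4) ⇒ #-4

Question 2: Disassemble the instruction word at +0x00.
ld r0, r3

off 0x00: read 00 a3 as little → 0xa300
  opcode bits[15:12]=0xa: ld/RR
  rd: (w>>10)&0x3=0x0 → r0
  rs: (w>>8)&0x3=0x3 → r3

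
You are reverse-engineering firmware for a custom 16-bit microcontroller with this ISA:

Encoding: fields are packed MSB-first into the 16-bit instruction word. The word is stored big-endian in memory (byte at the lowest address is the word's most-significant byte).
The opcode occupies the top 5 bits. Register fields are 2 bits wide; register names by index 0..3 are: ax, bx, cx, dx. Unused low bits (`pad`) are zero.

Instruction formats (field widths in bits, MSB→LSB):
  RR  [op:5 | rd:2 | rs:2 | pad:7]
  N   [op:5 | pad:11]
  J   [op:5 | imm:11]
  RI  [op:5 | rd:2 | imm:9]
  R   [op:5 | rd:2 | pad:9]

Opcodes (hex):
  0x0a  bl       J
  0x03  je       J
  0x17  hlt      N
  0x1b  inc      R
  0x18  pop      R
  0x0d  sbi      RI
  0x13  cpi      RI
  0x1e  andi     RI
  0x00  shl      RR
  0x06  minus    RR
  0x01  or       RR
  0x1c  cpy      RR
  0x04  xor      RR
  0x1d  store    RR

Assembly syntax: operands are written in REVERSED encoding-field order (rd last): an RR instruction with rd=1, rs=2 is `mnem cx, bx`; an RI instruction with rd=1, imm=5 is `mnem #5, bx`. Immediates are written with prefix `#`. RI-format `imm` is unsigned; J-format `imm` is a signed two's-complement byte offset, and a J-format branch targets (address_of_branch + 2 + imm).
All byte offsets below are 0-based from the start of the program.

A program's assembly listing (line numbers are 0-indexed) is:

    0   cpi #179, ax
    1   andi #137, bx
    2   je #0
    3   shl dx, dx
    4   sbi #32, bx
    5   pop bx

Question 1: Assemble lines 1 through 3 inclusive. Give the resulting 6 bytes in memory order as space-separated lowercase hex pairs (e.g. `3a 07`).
1. andi fields op=0x1e:5|rd=1:2|imm=137:9 → word f289h → f2 89
2. je fields op=0x3:5|imm=0:11 → word 1800h → 18 00
3. shl fields op=0x0:5|rd=3:2|rs=3:2|pad=0:7 → word 0780h → 07 80

f2 89 18 00 07 80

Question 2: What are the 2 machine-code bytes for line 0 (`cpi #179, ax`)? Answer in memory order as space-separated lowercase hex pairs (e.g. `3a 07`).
0. cpi fields op=0x13:5|rd=0:2|imm=179:9 → word 98b3h → 98 b3

98 b3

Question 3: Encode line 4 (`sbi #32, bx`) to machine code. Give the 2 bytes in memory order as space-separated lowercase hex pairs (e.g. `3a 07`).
6a 20

L4: sbi op=0xd:5|rd=1:2|imm=32:9 ⇒ 0x6a20 ⇒ big 6a 20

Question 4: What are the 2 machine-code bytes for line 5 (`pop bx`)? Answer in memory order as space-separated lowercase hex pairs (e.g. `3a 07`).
c2 00

L5: pop op=0x18:5|rd=1:2|pad=0:9 ⇒ 0xc200 ⇒ big c2 00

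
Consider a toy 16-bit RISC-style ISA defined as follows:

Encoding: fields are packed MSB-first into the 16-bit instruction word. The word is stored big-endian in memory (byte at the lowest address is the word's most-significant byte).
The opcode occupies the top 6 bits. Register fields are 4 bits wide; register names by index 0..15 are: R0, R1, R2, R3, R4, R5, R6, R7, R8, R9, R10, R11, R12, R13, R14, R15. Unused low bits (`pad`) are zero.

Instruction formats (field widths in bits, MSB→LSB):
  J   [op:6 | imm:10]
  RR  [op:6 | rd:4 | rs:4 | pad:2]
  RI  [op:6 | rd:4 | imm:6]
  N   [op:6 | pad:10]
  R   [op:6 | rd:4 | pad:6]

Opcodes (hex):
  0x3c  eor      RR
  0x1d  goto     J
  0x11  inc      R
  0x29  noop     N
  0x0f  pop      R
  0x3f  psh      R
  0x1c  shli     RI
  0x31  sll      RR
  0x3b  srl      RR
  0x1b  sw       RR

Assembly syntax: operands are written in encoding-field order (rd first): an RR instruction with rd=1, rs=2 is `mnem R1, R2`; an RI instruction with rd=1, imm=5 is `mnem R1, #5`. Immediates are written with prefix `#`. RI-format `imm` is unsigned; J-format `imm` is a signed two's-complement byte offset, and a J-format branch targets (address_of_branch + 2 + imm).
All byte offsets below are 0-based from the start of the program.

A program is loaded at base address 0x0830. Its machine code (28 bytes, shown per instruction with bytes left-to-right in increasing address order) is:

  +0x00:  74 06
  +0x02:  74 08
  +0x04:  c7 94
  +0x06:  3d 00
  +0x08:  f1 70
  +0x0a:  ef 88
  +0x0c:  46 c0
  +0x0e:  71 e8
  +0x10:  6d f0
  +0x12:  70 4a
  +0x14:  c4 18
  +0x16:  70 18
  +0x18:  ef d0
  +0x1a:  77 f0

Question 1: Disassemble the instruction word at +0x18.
srl R15, R4

[18] ef d0 → 0xefd0
  top 6b → 0x3b → srl [RR]
  [9:6] rd=15 = R15
  [5:2] rs=4 = R4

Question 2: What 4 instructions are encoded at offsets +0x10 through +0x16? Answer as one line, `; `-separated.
sw R7, R12; shli R1, #10; sll R0, R6; shli R0, #24

+0x10: 6d f0 ⇒ word 0x6df0 (big)
  opcode bits[15:10]=0x1b: sw/RR
  rd@[9:6]=0x7 ⇒ R7
  rs@[5:2]=0xc ⇒ R12
+0x12: 70 4a ⇒ word 0x704a (big)
  opcode bits[15:10]=0x1c: shli/RI
  rd@[9:6]=0x1 ⇒ R1
  imm@[5:0]=0xa ⇒ #10
+0x14: c4 18 ⇒ word 0xc418 (big)
  opcode bits[15:10]=0x31: sll/RR
  rd@[9:6]=0x0 ⇒ R0
  rs@[5:2]=0x6 ⇒ R6
+0x16: 70 18 ⇒ word 0x7018 (big)
  opcode bits[15:10]=0x1c: shli/RI
  rd@[9:6]=0x0 ⇒ R0
  imm@[5:0]=0x18 ⇒ #24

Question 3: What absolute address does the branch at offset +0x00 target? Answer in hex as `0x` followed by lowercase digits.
0x0838

[00] 74 06 → 0x7406
  top 6b → 0x1d → goto [J]
  imm: (w>>0)&0x3ff=0x6 → #6
  target = base 0x0830 + off 0x00 + 2 + imm 6 = 0x0838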